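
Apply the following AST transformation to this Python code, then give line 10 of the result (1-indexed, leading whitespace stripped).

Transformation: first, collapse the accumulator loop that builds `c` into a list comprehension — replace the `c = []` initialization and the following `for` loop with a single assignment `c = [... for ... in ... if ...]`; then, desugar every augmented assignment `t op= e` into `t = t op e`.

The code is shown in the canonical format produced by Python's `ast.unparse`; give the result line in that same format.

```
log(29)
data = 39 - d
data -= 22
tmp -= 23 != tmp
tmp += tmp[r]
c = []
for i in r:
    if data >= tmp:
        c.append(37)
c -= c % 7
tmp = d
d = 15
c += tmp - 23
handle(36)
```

c = c + (tmp - 23)

Transformed code:
log(29)
data = 39 - d
data = data - 22
tmp = tmp - (23 != tmp)
tmp = tmp + tmp[r]
c = [37 for i in r if data >= tmp]
c = c - c % 7
tmp = d
d = 15
c = c + (tmp - 23)
handle(36)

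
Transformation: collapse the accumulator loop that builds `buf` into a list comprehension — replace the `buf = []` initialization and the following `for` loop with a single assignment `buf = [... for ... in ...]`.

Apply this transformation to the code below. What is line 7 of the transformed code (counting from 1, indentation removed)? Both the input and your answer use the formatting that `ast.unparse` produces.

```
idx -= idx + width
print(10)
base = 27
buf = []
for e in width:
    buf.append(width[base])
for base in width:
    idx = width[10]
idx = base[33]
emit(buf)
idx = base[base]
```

idx = base[33]

Transformed code:
idx -= idx + width
print(10)
base = 27
buf = [width[base] for e in width]
for base in width:
    idx = width[10]
idx = base[33]
emit(buf)
idx = base[base]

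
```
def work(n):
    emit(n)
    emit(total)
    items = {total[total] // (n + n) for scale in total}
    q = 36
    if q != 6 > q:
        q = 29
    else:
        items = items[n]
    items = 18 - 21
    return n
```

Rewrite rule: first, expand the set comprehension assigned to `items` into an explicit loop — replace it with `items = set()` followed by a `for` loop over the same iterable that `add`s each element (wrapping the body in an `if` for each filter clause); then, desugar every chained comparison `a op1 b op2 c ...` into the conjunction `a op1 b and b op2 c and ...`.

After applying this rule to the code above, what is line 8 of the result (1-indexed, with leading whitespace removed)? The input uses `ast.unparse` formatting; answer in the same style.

if q != 6 and 6 > q:

Transformed code:
def work(n):
    emit(n)
    emit(total)
    items = set()
    for scale in total:
        items.add(total[total] // (n + n))
    q = 36
    if q != 6 and 6 > q:
        q = 29
    else:
        items = items[n]
    items = 18 - 21
    return n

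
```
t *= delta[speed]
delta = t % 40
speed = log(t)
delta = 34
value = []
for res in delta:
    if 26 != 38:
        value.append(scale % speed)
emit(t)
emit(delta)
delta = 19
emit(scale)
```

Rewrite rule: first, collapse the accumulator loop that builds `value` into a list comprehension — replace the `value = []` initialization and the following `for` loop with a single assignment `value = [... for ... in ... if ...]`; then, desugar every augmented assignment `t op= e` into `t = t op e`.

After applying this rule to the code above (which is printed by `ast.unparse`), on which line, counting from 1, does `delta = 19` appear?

8

Transformed code:
t = t * delta[speed]
delta = t % 40
speed = log(t)
delta = 34
value = [scale % speed for res in delta if 26 != 38]
emit(t)
emit(delta)
delta = 19
emit(scale)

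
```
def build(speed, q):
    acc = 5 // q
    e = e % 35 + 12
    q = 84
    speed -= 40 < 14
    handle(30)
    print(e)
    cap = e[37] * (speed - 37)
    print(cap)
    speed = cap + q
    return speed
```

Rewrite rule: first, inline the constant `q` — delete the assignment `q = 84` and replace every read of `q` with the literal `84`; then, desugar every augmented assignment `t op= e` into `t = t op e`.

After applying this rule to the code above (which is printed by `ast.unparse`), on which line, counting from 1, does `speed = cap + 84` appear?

Transformed code:
def build(speed, q):
    acc = 5 // 84
    e = e % 35 + 12
    speed = speed - (40 < 14)
    handle(30)
    print(e)
    cap = e[37] * (speed - 37)
    print(cap)
    speed = cap + 84
    return speed

9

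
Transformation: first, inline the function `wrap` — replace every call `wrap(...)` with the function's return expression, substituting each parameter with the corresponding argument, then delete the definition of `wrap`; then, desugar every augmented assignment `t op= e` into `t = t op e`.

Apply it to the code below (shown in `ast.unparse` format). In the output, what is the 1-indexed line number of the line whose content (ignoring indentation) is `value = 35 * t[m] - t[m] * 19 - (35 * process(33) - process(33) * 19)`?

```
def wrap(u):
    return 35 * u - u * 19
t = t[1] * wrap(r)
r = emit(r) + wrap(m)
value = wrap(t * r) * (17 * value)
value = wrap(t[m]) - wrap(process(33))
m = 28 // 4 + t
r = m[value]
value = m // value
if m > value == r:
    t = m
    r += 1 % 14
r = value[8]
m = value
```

4

Transformed code:
t = t[1] * (35 * r - r * 19)
r = emit(r) + (35 * m - m * 19)
value = (35 * (t * r) - t * r * 19) * (17 * value)
value = 35 * t[m] - t[m] * 19 - (35 * process(33) - process(33) * 19)
m = 28 // 4 + t
r = m[value]
value = m // value
if m > value == r:
    t = m
    r = r + 1 % 14
r = value[8]
m = value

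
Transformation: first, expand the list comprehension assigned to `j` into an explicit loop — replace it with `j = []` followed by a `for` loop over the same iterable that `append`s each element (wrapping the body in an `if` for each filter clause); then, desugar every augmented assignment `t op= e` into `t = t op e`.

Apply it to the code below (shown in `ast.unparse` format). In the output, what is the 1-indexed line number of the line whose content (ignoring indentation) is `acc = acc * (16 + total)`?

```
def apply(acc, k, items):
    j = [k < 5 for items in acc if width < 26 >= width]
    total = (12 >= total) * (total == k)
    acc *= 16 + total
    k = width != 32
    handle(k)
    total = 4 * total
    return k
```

Transformed code:
def apply(acc, k, items):
    j = []
    for items in acc:
        if width < 26 >= width:
            j.append(k < 5)
    total = (12 >= total) * (total == k)
    acc = acc * (16 + total)
    k = width != 32
    handle(k)
    total = 4 * total
    return k

7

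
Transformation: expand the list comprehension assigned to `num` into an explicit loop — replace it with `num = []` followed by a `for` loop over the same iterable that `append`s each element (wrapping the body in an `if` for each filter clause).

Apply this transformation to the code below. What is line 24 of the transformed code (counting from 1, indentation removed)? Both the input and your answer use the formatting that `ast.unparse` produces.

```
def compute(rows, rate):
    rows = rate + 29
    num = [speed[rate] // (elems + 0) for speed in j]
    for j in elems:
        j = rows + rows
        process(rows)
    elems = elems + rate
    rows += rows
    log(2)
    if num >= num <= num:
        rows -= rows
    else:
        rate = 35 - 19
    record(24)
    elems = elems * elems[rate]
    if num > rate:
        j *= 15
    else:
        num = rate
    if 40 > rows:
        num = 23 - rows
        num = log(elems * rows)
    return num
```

num = log(elems * rows)

Transformed code:
def compute(rows, rate):
    rows = rate + 29
    num = []
    for speed in j:
        num.append(speed[rate] // (elems + 0))
    for j in elems:
        j = rows + rows
        process(rows)
    elems = elems + rate
    rows += rows
    log(2)
    if num >= num <= num:
        rows -= rows
    else:
        rate = 35 - 19
    record(24)
    elems = elems * elems[rate]
    if num > rate:
        j *= 15
    else:
        num = rate
    if 40 > rows:
        num = 23 - rows
        num = log(elems * rows)
    return num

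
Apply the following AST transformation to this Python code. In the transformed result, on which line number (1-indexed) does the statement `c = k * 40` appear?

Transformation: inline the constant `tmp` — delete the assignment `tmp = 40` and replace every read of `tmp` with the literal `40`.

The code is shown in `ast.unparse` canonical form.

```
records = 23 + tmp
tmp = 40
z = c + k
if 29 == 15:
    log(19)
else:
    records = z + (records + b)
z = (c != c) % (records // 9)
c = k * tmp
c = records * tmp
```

8

Transformed code:
records = 23 + 40
z = c + k
if 29 == 15:
    log(19)
else:
    records = z + (records + b)
z = (c != c) % (records // 9)
c = k * 40
c = records * 40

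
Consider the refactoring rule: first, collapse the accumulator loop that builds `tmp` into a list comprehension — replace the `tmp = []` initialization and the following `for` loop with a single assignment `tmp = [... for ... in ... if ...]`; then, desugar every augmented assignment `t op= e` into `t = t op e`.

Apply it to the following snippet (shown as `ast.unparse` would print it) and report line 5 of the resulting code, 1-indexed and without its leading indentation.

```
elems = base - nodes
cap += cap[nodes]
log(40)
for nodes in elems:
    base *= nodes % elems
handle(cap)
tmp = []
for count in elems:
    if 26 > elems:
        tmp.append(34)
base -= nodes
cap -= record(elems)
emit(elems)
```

base = base * (nodes % elems)

Transformed code:
elems = base - nodes
cap = cap + cap[nodes]
log(40)
for nodes in elems:
    base = base * (nodes % elems)
handle(cap)
tmp = [34 for count in elems if 26 > elems]
base = base - nodes
cap = cap - record(elems)
emit(elems)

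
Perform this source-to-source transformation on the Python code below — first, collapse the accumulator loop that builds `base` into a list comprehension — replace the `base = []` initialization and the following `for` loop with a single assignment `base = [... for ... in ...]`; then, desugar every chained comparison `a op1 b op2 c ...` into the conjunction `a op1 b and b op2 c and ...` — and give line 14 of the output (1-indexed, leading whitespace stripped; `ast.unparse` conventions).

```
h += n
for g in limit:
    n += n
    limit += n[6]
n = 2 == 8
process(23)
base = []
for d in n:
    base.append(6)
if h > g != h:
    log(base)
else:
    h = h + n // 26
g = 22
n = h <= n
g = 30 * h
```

g = 30 * h

Transformed code:
h += n
for g in limit:
    n += n
    limit += n[6]
n = 2 == 8
process(23)
base = [6 for d in n]
if h > g and g != h:
    log(base)
else:
    h = h + n // 26
g = 22
n = h <= n
g = 30 * h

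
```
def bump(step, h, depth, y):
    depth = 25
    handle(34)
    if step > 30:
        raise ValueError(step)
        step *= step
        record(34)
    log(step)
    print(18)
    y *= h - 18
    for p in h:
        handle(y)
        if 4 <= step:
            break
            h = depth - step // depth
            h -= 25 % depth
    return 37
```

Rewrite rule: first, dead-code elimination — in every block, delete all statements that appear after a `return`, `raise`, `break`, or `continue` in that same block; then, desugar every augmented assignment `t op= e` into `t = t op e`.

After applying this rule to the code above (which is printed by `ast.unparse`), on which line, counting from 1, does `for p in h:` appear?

Transformed code:
def bump(step, h, depth, y):
    depth = 25
    handle(34)
    if step > 30:
        raise ValueError(step)
    log(step)
    print(18)
    y = y * (h - 18)
    for p in h:
        handle(y)
        if 4 <= step:
            break
    return 37

9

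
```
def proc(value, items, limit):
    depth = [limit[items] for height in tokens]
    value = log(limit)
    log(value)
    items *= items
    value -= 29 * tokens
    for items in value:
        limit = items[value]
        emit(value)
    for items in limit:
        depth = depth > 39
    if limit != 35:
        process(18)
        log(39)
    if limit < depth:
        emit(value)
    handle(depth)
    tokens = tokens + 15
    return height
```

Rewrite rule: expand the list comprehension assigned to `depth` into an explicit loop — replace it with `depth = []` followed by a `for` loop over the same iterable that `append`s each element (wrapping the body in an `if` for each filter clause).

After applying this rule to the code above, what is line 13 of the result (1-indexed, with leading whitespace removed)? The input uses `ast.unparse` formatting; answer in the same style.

Transformed code:
def proc(value, items, limit):
    depth = []
    for height in tokens:
        depth.append(limit[items])
    value = log(limit)
    log(value)
    items *= items
    value -= 29 * tokens
    for items in value:
        limit = items[value]
        emit(value)
    for items in limit:
        depth = depth > 39
    if limit != 35:
        process(18)
        log(39)
    if limit < depth:
        emit(value)
    handle(depth)
    tokens = tokens + 15
    return height

depth = depth > 39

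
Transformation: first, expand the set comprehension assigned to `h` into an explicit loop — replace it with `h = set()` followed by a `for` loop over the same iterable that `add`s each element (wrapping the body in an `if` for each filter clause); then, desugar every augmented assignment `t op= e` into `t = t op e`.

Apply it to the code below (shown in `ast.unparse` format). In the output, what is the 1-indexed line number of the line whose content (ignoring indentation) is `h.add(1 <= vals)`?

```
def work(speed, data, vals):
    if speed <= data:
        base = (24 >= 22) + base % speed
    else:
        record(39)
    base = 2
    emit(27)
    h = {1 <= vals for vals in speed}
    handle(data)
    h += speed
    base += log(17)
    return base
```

10

Transformed code:
def work(speed, data, vals):
    if speed <= data:
        base = (24 >= 22) + base % speed
    else:
        record(39)
    base = 2
    emit(27)
    h = set()
    for vals in speed:
        h.add(1 <= vals)
    handle(data)
    h = h + speed
    base = base + log(17)
    return base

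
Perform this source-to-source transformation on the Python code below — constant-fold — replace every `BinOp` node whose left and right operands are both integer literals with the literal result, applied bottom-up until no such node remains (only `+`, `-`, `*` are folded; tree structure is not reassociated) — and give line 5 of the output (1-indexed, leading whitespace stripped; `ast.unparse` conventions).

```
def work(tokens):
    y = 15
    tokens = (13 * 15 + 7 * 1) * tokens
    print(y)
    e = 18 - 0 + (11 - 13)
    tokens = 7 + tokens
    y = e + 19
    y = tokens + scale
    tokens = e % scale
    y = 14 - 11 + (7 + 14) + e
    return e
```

Transformed code:
def work(tokens):
    y = 15
    tokens = 202 * tokens
    print(y)
    e = 16
    tokens = 7 + tokens
    y = e + 19
    y = tokens + scale
    tokens = e % scale
    y = 24 + e
    return e

e = 16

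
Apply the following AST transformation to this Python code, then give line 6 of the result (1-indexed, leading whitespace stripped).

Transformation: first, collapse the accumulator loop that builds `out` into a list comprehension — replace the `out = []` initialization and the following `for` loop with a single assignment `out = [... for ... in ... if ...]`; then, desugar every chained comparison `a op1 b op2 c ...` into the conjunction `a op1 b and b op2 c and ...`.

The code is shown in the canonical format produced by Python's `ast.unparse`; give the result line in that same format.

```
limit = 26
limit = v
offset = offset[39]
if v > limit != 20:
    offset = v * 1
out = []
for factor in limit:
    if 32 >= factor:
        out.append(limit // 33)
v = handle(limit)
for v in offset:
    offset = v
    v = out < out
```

Transformed code:
limit = 26
limit = v
offset = offset[39]
if v > limit and limit != 20:
    offset = v * 1
out = [limit // 33 for factor in limit if 32 >= factor]
v = handle(limit)
for v in offset:
    offset = v
    v = out < out

out = [limit // 33 for factor in limit if 32 >= factor]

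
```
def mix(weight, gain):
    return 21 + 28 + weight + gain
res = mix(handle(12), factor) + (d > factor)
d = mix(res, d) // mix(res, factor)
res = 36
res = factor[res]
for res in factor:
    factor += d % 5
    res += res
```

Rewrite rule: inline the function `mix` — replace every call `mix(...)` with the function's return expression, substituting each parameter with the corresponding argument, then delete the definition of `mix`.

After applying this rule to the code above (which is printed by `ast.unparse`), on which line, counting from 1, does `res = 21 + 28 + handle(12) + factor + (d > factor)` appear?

Transformed code:
res = 21 + 28 + handle(12) + factor + (d > factor)
d = (21 + 28 + res + d) // (21 + 28 + res + factor)
res = 36
res = factor[res]
for res in factor:
    factor += d % 5
    res += res

1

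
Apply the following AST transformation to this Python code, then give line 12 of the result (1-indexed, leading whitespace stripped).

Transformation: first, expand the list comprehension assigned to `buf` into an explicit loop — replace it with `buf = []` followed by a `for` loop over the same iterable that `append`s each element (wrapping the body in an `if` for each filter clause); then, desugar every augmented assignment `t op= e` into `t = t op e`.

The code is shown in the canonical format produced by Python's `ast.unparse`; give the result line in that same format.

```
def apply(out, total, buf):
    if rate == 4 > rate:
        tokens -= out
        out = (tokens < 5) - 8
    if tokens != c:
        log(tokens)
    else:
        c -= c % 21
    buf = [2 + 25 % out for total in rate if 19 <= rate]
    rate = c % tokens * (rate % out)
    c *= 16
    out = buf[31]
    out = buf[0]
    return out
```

Transformed code:
def apply(out, total, buf):
    if rate == 4 > rate:
        tokens = tokens - out
        out = (tokens < 5) - 8
    if tokens != c:
        log(tokens)
    else:
        c = c - c % 21
    buf = []
    for total in rate:
        if 19 <= rate:
            buf.append(2 + 25 % out)
    rate = c % tokens * (rate % out)
    c = c * 16
    out = buf[31]
    out = buf[0]
    return out

buf.append(2 + 25 % out)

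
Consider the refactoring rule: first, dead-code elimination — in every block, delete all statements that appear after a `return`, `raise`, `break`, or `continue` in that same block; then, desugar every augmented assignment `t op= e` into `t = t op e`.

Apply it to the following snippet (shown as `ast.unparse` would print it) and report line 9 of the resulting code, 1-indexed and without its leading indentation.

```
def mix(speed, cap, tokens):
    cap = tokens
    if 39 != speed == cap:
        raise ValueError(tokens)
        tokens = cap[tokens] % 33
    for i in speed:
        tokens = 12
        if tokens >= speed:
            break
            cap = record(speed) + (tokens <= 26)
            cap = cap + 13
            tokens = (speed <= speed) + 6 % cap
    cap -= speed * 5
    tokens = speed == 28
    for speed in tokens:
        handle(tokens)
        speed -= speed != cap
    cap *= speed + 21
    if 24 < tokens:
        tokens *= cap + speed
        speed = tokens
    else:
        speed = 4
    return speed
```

cap = cap - speed * 5

Transformed code:
def mix(speed, cap, tokens):
    cap = tokens
    if 39 != speed == cap:
        raise ValueError(tokens)
    for i in speed:
        tokens = 12
        if tokens >= speed:
            break
    cap = cap - speed * 5
    tokens = speed == 28
    for speed in tokens:
        handle(tokens)
        speed = speed - (speed != cap)
    cap = cap * (speed + 21)
    if 24 < tokens:
        tokens = tokens * (cap + speed)
        speed = tokens
    else:
        speed = 4
    return speed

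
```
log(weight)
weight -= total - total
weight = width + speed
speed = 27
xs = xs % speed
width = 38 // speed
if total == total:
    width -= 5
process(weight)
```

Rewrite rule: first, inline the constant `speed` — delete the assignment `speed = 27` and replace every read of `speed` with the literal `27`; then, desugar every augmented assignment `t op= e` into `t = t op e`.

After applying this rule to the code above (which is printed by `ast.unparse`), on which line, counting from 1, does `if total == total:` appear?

Transformed code:
log(weight)
weight = weight - (total - total)
weight = width + 27
xs = xs % 27
width = 38 // 27
if total == total:
    width = width - 5
process(weight)

6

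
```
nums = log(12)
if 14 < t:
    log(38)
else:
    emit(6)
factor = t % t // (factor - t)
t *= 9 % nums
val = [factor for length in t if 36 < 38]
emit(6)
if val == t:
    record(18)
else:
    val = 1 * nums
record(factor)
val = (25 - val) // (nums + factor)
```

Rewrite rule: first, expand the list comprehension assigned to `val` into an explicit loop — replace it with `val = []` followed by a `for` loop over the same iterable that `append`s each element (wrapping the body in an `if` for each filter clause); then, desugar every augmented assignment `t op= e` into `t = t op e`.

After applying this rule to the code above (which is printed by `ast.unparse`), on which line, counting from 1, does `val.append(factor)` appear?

Transformed code:
nums = log(12)
if 14 < t:
    log(38)
else:
    emit(6)
factor = t % t // (factor - t)
t = t * (9 % nums)
val = []
for length in t:
    if 36 < 38:
        val.append(factor)
emit(6)
if val == t:
    record(18)
else:
    val = 1 * nums
record(factor)
val = (25 - val) // (nums + factor)

11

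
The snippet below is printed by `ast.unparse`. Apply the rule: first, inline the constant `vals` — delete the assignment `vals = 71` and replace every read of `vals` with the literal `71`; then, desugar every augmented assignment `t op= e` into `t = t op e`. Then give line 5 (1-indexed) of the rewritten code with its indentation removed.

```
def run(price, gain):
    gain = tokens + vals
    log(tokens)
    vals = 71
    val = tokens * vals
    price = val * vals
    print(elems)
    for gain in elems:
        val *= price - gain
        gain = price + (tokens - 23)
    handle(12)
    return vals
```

Transformed code:
def run(price, gain):
    gain = tokens + 71
    log(tokens)
    val = tokens * 71
    price = val * 71
    print(elems)
    for gain in elems:
        val = val * (price - gain)
        gain = price + (tokens - 23)
    handle(12)
    return 71

price = val * 71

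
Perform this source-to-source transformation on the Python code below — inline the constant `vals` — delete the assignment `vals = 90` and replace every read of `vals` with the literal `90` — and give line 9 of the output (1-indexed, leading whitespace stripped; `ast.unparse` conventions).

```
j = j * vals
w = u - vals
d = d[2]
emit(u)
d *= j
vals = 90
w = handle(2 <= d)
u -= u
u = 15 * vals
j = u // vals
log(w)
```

j = u // 90

Transformed code:
j = j * 90
w = u - 90
d = d[2]
emit(u)
d *= j
w = handle(2 <= d)
u -= u
u = 15 * 90
j = u // 90
log(w)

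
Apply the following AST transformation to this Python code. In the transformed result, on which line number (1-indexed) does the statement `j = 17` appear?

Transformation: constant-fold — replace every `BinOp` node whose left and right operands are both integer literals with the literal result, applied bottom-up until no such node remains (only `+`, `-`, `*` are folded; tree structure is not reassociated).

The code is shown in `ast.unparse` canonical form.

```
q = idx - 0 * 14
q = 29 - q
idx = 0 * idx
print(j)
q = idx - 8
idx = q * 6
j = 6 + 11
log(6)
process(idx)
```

7

Transformed code:
q = idx - 0
q = 29 - q
idx = 0 * idx
print(j)
q = idx - 8
idx = q * 6
j = 17
log(6)
process(idx)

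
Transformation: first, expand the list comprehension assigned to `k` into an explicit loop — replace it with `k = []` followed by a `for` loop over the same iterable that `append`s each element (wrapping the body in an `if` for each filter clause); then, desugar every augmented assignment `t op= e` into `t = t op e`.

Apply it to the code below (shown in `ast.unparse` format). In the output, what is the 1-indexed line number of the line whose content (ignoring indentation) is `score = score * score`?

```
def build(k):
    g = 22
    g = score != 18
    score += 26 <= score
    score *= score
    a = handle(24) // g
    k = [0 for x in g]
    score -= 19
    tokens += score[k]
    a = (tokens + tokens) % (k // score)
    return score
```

5

Transformed code:
def build(k):
    g = 22
    g = score != 18
    score = score + (26 <= score)
    score = score * score
    a = handle(24) // g
    k = []
    for x in g:
        k.append(0)
    score = score - 19
    tokens = tokens + score[k]
    a = (tokens + tokens) % (k // score)
    return score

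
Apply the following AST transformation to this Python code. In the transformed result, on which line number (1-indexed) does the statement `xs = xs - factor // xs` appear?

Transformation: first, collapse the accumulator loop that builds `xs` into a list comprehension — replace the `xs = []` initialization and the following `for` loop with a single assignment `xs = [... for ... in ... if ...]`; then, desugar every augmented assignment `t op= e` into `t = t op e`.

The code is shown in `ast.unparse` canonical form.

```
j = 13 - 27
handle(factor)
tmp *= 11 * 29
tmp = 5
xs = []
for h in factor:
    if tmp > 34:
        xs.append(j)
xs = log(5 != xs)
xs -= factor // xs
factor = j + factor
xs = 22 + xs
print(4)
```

7

Transformed code:
j = 13 - 27
handle(factor)
tmp = tmp * (11 * 29)
tmp = 5
xs = [j for h in factor if tmp > 34]
xs = log(5 != xs)
xs = xs - factor // xs
factor = j + factor
xs = 22 + xs
print(4)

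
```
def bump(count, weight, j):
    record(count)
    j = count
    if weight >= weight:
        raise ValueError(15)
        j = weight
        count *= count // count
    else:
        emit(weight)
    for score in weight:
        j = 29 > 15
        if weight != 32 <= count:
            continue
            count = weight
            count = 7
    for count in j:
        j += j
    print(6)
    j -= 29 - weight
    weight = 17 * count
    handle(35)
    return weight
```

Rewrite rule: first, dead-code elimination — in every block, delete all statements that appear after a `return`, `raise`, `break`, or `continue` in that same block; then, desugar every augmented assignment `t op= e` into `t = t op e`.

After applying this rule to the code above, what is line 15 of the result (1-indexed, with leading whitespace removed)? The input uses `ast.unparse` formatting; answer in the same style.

j = j - (29 - weight)

Transformed code:
def bump(count, weight, j):
    record(count)
    j = count
    if weight >= weight:
        raise ValueError(15)
    else:
        emit(weight)
    for score in weight:
        j = 29 > 15
        if weight != 32 <= count:
            continue
    for count in j:
        j = j + j
    print(6)
    j = j - (29 - weight)
    weight = 17 * count
    handle(35)
    return weight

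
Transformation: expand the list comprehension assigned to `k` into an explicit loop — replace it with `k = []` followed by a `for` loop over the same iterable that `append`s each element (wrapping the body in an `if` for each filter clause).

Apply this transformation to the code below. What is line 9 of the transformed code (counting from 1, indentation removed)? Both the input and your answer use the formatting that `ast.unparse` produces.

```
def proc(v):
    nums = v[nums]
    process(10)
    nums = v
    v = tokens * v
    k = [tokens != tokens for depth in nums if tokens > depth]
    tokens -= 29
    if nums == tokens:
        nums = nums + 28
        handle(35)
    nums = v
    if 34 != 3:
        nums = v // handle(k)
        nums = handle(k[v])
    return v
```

Transformed code:
def proc(v):
    nums = v[nums]
    process(10)
    nums = v
    v = tokens * v
    k = []
    for depth in nums:
        if tokens > depth:
            k.append(tokens != tokens)
    tokens -= 29
    if nums == tokens:
        nums = nums + 28
        handle(35)
    nums = v
    if 34 != 3:
        nums = v // handle(k)
        nums = handle(k[v])
    return v

k.append(tokens != tokens)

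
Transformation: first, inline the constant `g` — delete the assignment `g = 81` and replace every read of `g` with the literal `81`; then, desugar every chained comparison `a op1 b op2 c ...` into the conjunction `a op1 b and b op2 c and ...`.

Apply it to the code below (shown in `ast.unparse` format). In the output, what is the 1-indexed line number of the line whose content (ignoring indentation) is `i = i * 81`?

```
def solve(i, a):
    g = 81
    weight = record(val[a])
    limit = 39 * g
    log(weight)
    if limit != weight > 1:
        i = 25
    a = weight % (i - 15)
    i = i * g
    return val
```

Transformed code:
def solve(i, a):
    weight = record(val[a])
    limit = 39 * 81
    log(weight)
    if limit != weight and weight > 1:
        i = 25
    a = weight % (i - 15)
    i = i * 81
    return val

8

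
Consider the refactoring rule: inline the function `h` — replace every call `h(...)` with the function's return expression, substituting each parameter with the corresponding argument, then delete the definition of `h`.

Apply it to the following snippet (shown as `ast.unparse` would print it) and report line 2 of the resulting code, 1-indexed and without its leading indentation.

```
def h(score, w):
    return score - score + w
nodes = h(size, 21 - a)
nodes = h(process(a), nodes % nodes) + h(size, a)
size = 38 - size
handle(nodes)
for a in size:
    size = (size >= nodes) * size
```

Transformed code:
nodes = size - size + (21 - a)
nodes = process(a) - process(a) + nodes % nodes + (size - size + a)
size = 38 - size
handle(nodes)
for a in size:
    size = (size >= nodes) * size

nodes = process(a) - process(a) + nodes % nodes + (size - size + a)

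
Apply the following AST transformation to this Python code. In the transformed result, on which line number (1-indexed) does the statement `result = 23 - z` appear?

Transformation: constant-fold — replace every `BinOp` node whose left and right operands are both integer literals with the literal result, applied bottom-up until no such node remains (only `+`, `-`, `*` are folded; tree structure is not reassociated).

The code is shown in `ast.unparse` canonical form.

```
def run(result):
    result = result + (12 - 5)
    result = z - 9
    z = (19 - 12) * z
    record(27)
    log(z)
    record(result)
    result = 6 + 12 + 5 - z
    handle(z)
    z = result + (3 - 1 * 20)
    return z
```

8

Transformed code:
def run(result):
    result = result + 7
    result = z - 9
    z = 7 * z
    record(27)
    log(z)
    record(result)
    result = 23 - z
    handle(z)
    z = result + -17
    return z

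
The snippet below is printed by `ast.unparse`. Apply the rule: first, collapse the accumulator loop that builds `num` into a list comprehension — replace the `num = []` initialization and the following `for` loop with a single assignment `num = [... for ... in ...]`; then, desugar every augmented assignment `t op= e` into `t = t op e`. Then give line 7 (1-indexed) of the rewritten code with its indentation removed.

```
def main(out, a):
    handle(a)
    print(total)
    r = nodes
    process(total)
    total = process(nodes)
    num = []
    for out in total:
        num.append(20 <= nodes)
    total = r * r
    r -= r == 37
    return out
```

Transformed code:
def main(out, a):
    handle(a)
    print(total)
    r = nodes
    process(total)
    total = process(nodes)
    num = [20 <= nodes for out in total]
    total = r * r
    r = r - (r == 37)
    return out

num = [20 <= nodes for out in total]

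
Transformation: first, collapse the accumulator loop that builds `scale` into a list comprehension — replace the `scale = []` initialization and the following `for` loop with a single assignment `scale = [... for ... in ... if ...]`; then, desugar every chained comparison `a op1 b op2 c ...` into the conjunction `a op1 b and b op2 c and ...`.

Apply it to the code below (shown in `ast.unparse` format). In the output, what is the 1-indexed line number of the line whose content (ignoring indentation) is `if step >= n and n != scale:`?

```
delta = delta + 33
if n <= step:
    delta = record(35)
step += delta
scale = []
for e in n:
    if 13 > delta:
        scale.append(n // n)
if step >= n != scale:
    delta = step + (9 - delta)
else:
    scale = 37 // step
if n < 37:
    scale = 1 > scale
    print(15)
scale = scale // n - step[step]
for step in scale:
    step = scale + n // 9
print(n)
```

Transformed code:
delta = delta + 33
if n <= step:
    delta = record(35)
step += delta
scale = [n // n for e in n if 13 > delta]
if step >= n and n != scale:
    delta = step + (9 - delta)
else:
    scale = 37 // step
if n < 37:
    scale = 1 > scale
    print(15)
scale = scale // n - step[step]
for step in scale:
    step = scale + n // 9
print(n)

6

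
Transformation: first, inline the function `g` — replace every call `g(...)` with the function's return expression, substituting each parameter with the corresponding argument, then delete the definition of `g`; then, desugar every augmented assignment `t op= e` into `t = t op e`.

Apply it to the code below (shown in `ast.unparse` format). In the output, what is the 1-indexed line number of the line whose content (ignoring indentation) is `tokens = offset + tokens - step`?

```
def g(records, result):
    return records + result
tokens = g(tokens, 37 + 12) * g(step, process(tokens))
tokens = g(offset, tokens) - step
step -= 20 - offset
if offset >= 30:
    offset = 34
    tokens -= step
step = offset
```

Transformed code:
tokens = (tokens + (37 + 12)) * (step + process(tokens))
tokens = offset + tokens - step
step = step - (20 - offset)
if offset >= 30:
    offset = 34
    tokens = tokens - step
step = offset

2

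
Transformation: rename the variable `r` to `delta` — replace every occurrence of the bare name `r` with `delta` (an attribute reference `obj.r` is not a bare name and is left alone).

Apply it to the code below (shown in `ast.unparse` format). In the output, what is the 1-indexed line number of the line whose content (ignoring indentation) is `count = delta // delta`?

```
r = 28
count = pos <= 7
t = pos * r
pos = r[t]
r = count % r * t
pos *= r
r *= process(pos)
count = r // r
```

Transformed code:
delta = 28
count = pos <= 7
t = pos * delta
pos = delta[t]
delta = count % delta * t
pos *= delta
delta *= process(pos)
count = delta // delta

8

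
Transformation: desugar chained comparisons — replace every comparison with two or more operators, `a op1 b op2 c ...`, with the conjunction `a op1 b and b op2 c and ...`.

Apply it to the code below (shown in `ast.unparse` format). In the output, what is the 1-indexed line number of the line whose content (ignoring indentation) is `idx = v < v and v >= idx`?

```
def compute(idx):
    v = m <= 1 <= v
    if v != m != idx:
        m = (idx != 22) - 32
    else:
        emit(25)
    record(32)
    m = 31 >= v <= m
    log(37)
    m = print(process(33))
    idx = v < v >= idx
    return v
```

Transformed code:
def compute(idx):
    v = m <= 1 and 1 <= v
    if v != m and m != idx:
        m = (idx != 22) - 32
    else:
        emit(25)
    record(32)
    m = 31 >= v and v <= m
    log(37)
    m = print(process(33))
    idx = v < v and v >= idx
    return v

11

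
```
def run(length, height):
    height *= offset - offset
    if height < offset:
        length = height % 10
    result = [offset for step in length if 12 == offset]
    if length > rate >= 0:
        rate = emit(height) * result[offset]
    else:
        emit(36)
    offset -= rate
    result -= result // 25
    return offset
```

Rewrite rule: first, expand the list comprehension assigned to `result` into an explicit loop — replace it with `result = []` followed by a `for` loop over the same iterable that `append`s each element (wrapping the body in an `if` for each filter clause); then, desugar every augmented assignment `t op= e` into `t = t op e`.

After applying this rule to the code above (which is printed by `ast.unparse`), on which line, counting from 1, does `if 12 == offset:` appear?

Transformed code:
def run(length, height):
    height = height * (offset - offset)
    if height < offset:
        length = height % 10
    result = []
    for step in length:
        if 12 == offset:
            result.append(offset)
    if length > rate >= 0:
        rate = emit(height) * result[offset]
    else:
        emit(36)
    offset = offset - rate
    result = result - result // 25
    return offset

7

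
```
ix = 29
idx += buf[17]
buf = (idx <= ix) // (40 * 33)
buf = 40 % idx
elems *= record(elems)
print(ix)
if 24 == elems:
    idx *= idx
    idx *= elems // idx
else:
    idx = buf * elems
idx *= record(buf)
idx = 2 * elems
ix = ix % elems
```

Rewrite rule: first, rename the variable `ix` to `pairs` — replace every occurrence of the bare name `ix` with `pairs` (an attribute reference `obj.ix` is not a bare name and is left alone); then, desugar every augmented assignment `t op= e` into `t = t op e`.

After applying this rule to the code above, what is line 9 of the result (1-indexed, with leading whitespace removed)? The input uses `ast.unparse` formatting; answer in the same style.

idx = idx * (elems // idx)

Transformed code:
pairs = 29
idx = idx + buf[17]
buf = (idx <= pairs) // (40 * 33)
buf = 40 % idx
elems = elems * record(elems)
print(pairs)
if 24 == elems:
    idx = idx * idx
    idx = idx * (elems // idx)
else:
    idx = buf * elems
idx = idx * record(buf)
idx = 2 * elems
pairs = pairs % elems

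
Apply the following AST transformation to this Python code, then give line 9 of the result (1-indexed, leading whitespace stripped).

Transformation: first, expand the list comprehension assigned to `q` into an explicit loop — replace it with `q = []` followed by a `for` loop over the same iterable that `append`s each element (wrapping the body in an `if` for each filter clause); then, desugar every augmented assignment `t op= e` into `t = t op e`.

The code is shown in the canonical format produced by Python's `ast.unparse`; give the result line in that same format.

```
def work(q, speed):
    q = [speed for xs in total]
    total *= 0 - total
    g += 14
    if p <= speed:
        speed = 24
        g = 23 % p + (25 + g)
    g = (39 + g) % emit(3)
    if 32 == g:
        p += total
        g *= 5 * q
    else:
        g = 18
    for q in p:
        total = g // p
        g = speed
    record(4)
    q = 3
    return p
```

Transformed code:
def work(q, speed):
    q = []
    for xs in total:
        q.append(speed)
    total = total * (0 - total)
    g = g + 14
    if p <= speed:
        speed = 24
        g = 23 % p + (25 + g)
    g = (39 + g) % emit(3)
    if 32 == g:
        p = p + total
        g = g * (5 * q)
    else:
        g = 18
    for q in p:
        total = g // p
        g = speed
    record(4)
    q = 3
    return p

g = 23 % p + (25 + g)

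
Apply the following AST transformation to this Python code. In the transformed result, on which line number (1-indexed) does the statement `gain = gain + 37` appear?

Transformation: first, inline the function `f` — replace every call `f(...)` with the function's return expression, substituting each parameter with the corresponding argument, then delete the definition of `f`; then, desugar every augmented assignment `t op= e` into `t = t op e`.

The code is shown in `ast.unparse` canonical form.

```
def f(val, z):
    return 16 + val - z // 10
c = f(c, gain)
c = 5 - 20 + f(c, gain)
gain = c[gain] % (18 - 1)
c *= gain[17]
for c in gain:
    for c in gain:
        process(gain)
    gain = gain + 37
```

Transformed code:
c = 16 + c - gain // 10
c = 5 - 20 + (16 + c - gain // 10)
gain = c[gain] % (18 - 1)
c = c * gain[17]
for c in gain:
    for c in gain:
        process(gain)
    gain = gain + 37

8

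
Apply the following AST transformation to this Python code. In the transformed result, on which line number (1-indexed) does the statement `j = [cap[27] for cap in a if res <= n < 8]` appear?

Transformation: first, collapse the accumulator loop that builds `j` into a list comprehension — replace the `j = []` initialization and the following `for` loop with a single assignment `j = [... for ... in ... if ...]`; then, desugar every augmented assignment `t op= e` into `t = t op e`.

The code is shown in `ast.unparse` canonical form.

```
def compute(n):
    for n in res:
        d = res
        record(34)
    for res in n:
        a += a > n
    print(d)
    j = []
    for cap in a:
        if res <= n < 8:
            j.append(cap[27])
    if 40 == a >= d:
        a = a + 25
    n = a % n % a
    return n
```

8

Transformed code:
def compute(n):
    for n in res:
        d = res
        record(34)
    for res in n:
        a = a + (a > n)
    print(d)
    j = [cap[27] for cap in a if res <= n < 8]
    if 40 == a >= d:
        a = a + 25
    n = a % n % a
    return n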